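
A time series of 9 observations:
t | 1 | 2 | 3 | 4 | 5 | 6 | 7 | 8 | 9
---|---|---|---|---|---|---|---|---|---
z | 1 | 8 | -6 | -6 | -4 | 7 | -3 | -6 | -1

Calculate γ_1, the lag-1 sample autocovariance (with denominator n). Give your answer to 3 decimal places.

Mean z̄ = (1 + 8 − 6 − 6 − 4 + 7 − 3 − 6 − 1)/9 = -1.1111
Σ_{t=1}^{8}(z_t−z̄)(z_{t+1}−z̄) = -17.3457
γ_1 = -17.3457 / 9 = -1.927

-1.927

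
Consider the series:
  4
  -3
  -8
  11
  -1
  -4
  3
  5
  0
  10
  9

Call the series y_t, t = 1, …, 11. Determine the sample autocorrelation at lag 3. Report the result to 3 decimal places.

0.347

Mean ȳ = (4 − 3 − 8 + 11 − 1 − 4 + 3 + 5 + 0 + 10 + 9)/11 = 2.3636
Numerator Σ_{t=1}^{8}(y_t−ȳ)(y_{t+3}−ȳ) = 132.1488
Denominator Σ(y_t−ȳ)² = 380.5455
r_3 = 132.1488 / 380.5455 = 0.347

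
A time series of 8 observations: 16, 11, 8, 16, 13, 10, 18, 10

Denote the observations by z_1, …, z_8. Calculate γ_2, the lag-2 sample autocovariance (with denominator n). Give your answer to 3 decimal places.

Mean z̄ = (16 + 11 + 8 + 16 + 13 + 10 + 18 + 10)/8 = 12.7500
Σ_{t=1}^{6}(z_t−z̄)(z_{t+2}−z̄) = -22.3750
γ_2 = -22.3750 / 8 = -2.797

-2.797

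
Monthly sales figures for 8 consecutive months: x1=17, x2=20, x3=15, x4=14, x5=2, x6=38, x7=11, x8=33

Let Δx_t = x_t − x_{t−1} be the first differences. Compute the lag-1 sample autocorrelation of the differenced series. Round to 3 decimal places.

First differences Δx: 3, -5, -1, -12, 36, -27, 22
Mean of differences = 2.2857
Numerator Σ(Δx_t−Δx̄)(Δx_{t+1}−Δx̄) = -1980.6531
Denominator Σ(Δx_t−Δx̄)² = 2651.4286
r_1(Δx) = -1980.6531 / 2651.4286 = -0.747

-0.747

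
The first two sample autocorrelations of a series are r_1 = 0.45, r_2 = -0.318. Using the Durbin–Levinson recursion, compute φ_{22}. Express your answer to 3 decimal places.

φ_{22} = (r_2 − r_1²) / (1 − r_1²)
r_1² = (0.45)² = 0.2025
Numerator = -0.318 − 0.2025 = -0.5205; denominator = 1 − 0.2025 = 0.7975
φ_{22} = -0.5205 / 0.7975 = -0.653

-0.653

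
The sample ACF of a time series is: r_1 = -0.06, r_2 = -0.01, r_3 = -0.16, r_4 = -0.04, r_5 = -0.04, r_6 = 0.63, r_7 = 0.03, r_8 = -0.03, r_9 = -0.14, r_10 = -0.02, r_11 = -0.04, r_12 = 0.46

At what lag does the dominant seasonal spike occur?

6

The largest autocorrelation is r_6 = 0.63, with a weaker echo at lag 12 (0.46); the remaining lags stay at or below 0.03.
The dominant spike at lag 6 indicates a seasonal period of 6.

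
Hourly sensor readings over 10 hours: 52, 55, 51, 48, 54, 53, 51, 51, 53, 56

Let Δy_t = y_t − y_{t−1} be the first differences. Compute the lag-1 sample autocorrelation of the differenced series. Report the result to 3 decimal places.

First differences Δy: 3, -4, -3, 6, -1, -2, 0, 2, 3
Mean of differences = 0.4444
Numerator Σ(Δy_t−Δȳ)(Δy_{t+1}−Δȳ) = -15.3086
Denominator Σ(Δy_t−Δȳ)² = 86.2222
r_1(Δy) = -15.3086 / 86.2222 = -0.178

-0.178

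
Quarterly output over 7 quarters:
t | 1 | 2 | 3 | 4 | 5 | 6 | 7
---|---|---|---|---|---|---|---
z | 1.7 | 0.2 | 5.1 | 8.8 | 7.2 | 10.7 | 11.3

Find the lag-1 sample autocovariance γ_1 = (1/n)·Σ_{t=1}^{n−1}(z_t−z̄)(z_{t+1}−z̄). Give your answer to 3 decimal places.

Mean z̄ = (1.7 + 0.2 + 5.1 + 8.8 + 7.2 + 10.7 + 11.3)/7 = 6.4286
Σ_{t=1}^{6}(z_t−z̄)(z_{t+1}−z̄) = 60.5092
γ_1 = 60.5092 / 7 = 8.644

8.644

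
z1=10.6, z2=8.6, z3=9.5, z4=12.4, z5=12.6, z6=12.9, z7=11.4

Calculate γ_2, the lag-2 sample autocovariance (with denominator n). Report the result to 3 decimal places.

-0.302

Mean z̄ = (10.6 + 8.6 + 9.5 + 12.4 + 12.6 + 12.9 + 11.4)/7 = 11.1429
Deviations: -0.5429, -2.5429, -1.6429, 1.2571, 1.4571, 1.7571, 0.2571
Σ_{t=1}^{5}(z_t−z̄)(z_{t+2}−z̄) = -2.1151
γ_2 = -2.1151 / 7 = -0.302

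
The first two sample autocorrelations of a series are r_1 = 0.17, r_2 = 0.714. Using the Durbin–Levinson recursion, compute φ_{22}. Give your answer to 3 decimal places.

0.705

φ_{22} = (r_2 − r_1²) / (1 − r_1²)
r_1² = (0.17)² = 0.0289
Numerator = 0.714 − 0.0289 = 0.6851; denominator = 1 − 0.0289 = 0.9711
φ_{22} = 0.6851 / 0.9711 = 0.705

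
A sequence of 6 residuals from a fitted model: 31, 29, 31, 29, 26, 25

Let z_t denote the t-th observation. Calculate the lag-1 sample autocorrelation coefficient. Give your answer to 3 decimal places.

0.357

Mean z̄ = (31 + 29 + 31 + 29 + 26 + 25)/6 = 28.5000
Deviations from mean: 2.5000, 0.5000, 2.5000, 0.5000, -2.5000, -3.5000
Numerator Σ_{t=1}^{5}(z_t−z̄)(z_{t+1}−z̄) = 11.2500
Denominator Σ(z_t−z̄)² = 31.5000
r_1 = 11.2500 / 31.5000 = 0.357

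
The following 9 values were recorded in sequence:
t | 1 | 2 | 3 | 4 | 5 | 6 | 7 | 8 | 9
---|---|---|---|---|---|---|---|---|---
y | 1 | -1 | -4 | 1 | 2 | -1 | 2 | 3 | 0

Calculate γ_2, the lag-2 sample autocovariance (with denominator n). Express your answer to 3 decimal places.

Mean ȳ = (1 − 1 − 4 + 1 + 2 − 1 + 2 + 3 + 0)/9 = 0.3333
Σ_{t=1}^{7}(y_t−ȳ)(y_{t+2}−ȳ) = -13.2222
γ_2 = -13.2222 / 9 = -1.469

-1.469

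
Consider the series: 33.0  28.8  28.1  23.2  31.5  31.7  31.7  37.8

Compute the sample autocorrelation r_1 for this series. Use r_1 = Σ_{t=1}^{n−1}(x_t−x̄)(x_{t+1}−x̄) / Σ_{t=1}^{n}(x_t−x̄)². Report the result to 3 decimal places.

Mean x̄ = (33.0 + 28.8 + 28.1 + 23.2 + 31.5 + 31.7 + 31.7 + 37.8)/8 = 30.7250
Σ(x_t−x̄)(x_{t+1}−x̄) = (-4.3794) + (5.0531) + (19.7531) + (-5.8319) + (0.7556) + (0.9506) + (6.8981) = 23.1994
Denominator Σ(x_t−x̄)² = 124.9550
r_1 = 23.1994 / 124.9550 = 0.186

0.186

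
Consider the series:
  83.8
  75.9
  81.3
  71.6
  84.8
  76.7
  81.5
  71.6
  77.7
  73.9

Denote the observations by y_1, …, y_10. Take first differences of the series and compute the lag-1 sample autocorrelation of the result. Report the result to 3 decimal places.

First differences Δy: -7.9, 5.4, -9.7, 13.2, -8.1, 4.8, -9.9, 6.1, -3.8
Mean of differences = -1.1000
Numerator Σ(Δy_t−Δȳ)(Δy_{t+1}−Δȳ) = -499.2000
Denominator Σ(Δy_t−Δȳ)² = 587.3200
r_1(Δy) = -499.2000 / 587.3200 = -0.850

-0.850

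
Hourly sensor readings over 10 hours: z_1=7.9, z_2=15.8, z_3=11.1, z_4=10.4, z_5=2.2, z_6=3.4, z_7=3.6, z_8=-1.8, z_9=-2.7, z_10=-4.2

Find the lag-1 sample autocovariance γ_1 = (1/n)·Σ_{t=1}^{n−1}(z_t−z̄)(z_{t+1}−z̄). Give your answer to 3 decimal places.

25.514

Mean z̄ = (7.9 + 15.8 + 11.1 + 10.4 + 2.2 + 3.4 + 3.6 − 1.8 − 2.7 − 4.2)/10 = 4.5700
Σ_{t=1}^{9}(z_t−z̄)(z_{t+1}−z̄) = 255.1351
γ_1 = 255.1351 / 10 = 25.514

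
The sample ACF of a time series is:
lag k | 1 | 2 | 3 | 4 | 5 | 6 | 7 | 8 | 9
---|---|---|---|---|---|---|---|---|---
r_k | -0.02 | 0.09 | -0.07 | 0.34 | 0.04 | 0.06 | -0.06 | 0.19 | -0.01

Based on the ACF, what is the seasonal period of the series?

The largest autocorrelation is r_4 = 0.34, with a weaker echo at lag 8 (0.19); the remaining lags stay at or below 0.09.
The dominant spike at lag 4 indicates a seasonal period of 4.

4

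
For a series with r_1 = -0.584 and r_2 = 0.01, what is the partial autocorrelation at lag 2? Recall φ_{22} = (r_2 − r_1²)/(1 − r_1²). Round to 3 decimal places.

φ_{22} = (r_2 − r_1²) / (1 − r_1²)
r_1² = (-0.584)² = 0.341056
Numerator = 0.01 − 0.3411 = -0.3311; denominator = 1 − 0.3411 = 0.6589
φ_{22} = -0.3311 / 0.6589 = -0.502

-0.502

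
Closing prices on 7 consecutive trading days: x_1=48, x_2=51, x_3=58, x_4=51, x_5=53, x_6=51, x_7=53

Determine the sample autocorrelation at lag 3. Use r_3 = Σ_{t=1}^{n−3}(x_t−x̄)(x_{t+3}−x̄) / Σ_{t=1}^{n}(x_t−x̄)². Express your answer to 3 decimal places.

Mean x̄ = (48 + 51 + 58 + 51 + 53 + 51 + 53)/7 = 52.1429
Deviations from mean: -4.1429, -1.1429, 5.8571, -1.1429, 0.8571, -1.1429, 0.8571
Numerator Σ_{t=1}^{4}(x_t−x̄)(x_{t+3}−x̄) = -3.9184
Denominator Σ(x_t−x̄)² = 56.8571
r_3 = -3.9184 / 56.8571 = -0.069

-0.069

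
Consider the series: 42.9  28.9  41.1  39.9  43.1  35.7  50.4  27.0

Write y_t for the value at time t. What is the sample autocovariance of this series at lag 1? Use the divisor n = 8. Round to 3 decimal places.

-30.150

Mean ȳ = (42.9 + 28.9 + 41.1 + 39.9 + 43.1 + 35.7 + 50.4 + 27.0)/8 = 38.6250
Deviations: 4.2750, -9.7250, 2.4750, 1.2750, 4.4750, -2.9250, 11.7750, -11.6250
Σ_{t=1}^{7}(y_t−ȳ)(y_{t+1}−ȳ) = -241.1981
γ_1 = -241.1981 / 8 = -30.150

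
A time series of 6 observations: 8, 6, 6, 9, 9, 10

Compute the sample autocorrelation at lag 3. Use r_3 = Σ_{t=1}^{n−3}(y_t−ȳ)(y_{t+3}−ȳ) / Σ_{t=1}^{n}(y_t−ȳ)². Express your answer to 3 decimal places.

Mean ȳ = (8 + 6 + 6 + 9 + 9 + 10)/6 = 8.0000
Numerator Σ_{t=1}^{3}(y_t−ȳ)(y_{t+3}−ȳ) = -6.0000
Denominator Σ(y_t−ȳ)² = 14.0000
r_3 = -6.0000 / 14.0000 = -0.429

-0.429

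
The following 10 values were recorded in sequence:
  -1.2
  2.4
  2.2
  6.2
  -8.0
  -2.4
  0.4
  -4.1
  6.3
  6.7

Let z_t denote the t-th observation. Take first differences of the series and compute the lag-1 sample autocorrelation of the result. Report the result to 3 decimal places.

-0.464

First differences Δz: 3.6, -0.2, 4.0, -14.2, 5.6, 2.8, -4.5, 10.4, 0.4
Mean of differences = 0.8778
Numerator Σ(Δz_t−Δz̄)(Δz_{t+1}−Δz̄) = -181.5938
Denominator Σ(Δz_t−Δz̄)² = 391.4756
r_1(Δz) = -181.5938 / 391.4756 = -0.464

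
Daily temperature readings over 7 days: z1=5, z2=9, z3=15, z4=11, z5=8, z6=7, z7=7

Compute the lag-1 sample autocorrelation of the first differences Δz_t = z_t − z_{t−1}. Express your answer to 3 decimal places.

First differences Δz: 4, 6, -4, -3, -1, 0
Mean of differences = 0.3333
Numerator Σ(Δz_t−Δz̄)(Δz_{t+1}−Δz̄) = 15.5556
Denominator Σ(Δz_t−Δz̄)² = 77.3333
r_1(Δz) = 15.5556 / 77.3333 = 0.201

0.201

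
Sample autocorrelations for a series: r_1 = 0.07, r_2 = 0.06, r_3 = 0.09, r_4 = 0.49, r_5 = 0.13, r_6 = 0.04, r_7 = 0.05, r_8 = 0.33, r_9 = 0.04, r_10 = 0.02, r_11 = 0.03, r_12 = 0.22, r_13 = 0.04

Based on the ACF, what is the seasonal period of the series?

The largest autocorrelation is r_4 = 0.49, with weaker echoes at lags 8 (0.33) and 12 (0.22); the remaining lags stay at or below 0.13.
The dominant spike at lag 4 indicates a seasonal period of 4.

4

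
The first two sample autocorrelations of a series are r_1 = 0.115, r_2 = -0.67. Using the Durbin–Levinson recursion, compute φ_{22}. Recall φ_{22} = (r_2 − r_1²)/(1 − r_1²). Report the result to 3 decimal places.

φ_{22} = (r_2 − r_1²) / (1 − r_1²)
r_1² = (0.115)² = 0.013225
Numerator = -0.67 − 0.0132 = -0.6832; denominator = 1 − 0.0132 = 0.9868
φ_{22} = -0.6832 / 0.9868 = -0.692

-0.692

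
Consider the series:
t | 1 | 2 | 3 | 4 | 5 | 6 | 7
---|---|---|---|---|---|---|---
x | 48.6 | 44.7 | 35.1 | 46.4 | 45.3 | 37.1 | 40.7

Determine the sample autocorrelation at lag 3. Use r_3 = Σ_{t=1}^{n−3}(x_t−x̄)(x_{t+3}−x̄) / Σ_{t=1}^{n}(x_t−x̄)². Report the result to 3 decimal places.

0.412

Mean x̄ = (48.6 + 44.7 + 35.1 + 46.4 + 45.3 + 37.1 + 40.7)/7 = 42.5571
Σ(x_t−x̄)(x_{t+3}−x̄) = (23.2218) + (5.8776) + (40.6947) + (-7.1367) = 62.6573
Denominator Σ(x_t−x̄)² = 152.2371
r_3 = 62.6573 / 152.2371 = 0.412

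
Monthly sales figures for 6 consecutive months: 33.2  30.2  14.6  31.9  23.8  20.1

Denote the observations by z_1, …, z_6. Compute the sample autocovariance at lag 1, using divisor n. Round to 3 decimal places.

Mean z̄ = (33.2 + 30.2 + 14.6 + 31.9 + 23.8 + 20.1)/6 = 25.6333
Deviations: 7.5667, 4.5667, -11.0333, 6.2667, -1.8333, -5.5333
Σ_{t=1}^{5}(z_t−z̄)(z_{t+1}−z̄) = -86.3178
γ_1 = -86.3178 / 6 = -14.386

-14.386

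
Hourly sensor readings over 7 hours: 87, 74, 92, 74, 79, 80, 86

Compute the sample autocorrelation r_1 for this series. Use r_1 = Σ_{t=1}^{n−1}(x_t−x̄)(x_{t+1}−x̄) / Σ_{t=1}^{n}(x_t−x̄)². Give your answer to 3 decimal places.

Mean x̄ = (87 + 74 + 92 + 74 + 79 + 80 + 86)/7 = 81.7143
Deviations from mean: 5.2857, -7.7143, 10.2857, -7.7143, -2.7143, -1.7143, 4.2857
Σ(x_t−x̄)(x_{t+1}−x̄) = (-40.7755) + (-79.3469) + (-79.3469) + (20.9388) + (4.6531) + (-7.3469) = -181.2245
Denominator Σ(x_t−x̄)² = 281.4286
r_1 = -181.2245 / 281.4286 = -0.644

-0.644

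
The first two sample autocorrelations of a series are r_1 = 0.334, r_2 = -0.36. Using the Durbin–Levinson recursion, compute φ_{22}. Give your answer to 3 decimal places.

-0.531

φ_{22} = (r_2 − r_1²) / (1 − r_1²)
r_1² = (0.334)² = 0.111556
Numerator = -0.36 − 0.1116 = -0.4716; denominator = 1 − 0.1116 = 0.8884
φ_{22} = -0.4716 / 0.8884 = -0.531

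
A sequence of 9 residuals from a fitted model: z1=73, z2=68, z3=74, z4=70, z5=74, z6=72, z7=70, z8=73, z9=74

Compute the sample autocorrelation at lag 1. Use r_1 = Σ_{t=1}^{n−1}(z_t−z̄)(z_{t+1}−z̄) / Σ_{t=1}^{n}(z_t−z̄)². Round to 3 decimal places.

-0.526

Mean z̄ = (73 + 68 + 74 + 70 + 74 + 72 + 70 + 73 + 74)/9 = 72.0000
Numerator Σ_{t=1}^{8}(z_t−z̄)(z_{t+1}−z̄) = -20.0000
Denominator Σ(z_t−z̄)² = 38.0000
r_1 = -20.0000 / 38.0000 = -0.526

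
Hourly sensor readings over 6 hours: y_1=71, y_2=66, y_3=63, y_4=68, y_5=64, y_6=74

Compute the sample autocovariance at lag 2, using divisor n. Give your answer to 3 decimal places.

0.519

Mean ȳ = (71 + 66 + 63 + 68 + 64 + 74)/6 = 67.6667
Σ_{t=1}^{4}(y_t−ȳ)(y_{t+2}−ȳ) = 3.1111
γ_2 = 3.1111 / 6 = 0.519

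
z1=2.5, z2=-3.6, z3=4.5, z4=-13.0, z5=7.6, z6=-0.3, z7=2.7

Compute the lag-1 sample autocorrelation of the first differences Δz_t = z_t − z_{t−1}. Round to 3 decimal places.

First differences Δz: -6.1, 8.1, -17.5, 20.6, -7.9, 3.0
Mean of differences = 0.0333
Numerator Σ(Δz_t−Δz̄)(Δz_{t+1}−Δz̄) = -738.2111
Denominator Σ(Δz_t−Δz̄)² = 904.8333
r_1(Δz) = -738.2111 / 904.8333 = -0.816

-0.816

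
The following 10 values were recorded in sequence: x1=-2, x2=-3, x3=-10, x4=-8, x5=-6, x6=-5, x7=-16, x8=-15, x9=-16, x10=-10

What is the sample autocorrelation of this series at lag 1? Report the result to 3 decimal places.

0.455

Mean x̄ = (-2 − 3 − 10 − 8 − 6 − 5 − 16 − 15 − 16 − 10)/10 = -9.1000
Numerator Σ_{t=1}^{9}(x_t−x̄)(x_{t+1}−x̄) = 112.2900
Denominator Σ(x_t−x̄)² = 246.9000
r_1 = 112.2900 / 246.9000 = 0.455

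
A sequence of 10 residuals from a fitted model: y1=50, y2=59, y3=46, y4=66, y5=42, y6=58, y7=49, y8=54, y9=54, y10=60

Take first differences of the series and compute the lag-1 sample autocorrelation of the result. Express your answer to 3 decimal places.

-0.884

First differences Δy: 9, -13, 20, -24, 16, -9, 5, 0, 6
Mean of differences = 1.1111
Numerator Σ(Δy_t−Δȳ)(Δy_{t+1}−Δȳ) = -1425.6790
Denominator Σ(Δy_t−Δȳ)² = 1612.8889
r_1(Δy) = -1425.6790 / 1612.8889 = -0.884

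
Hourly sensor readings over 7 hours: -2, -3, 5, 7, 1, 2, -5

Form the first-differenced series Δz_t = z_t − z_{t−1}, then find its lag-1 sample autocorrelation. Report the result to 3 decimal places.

First differences Δz: -1, 8, 2, -6, 1, -7
Mean of differences = -0.5000
Numerator Σ(Δz_t−Δz̄)(Δz_{t+1}−Δz̄) = -14.7500
Denominator Σ(Δz_t−Δz̄)² = 153.5000
r_1(Δz) = -14.7500 / 153.5000 = -0.096

-0.096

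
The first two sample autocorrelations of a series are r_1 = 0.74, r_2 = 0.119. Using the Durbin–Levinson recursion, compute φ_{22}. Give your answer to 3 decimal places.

φ_{22} = (r_2 − r_1²) / (1 − r_1²)
r_1² = (0.74)² = 0.5476
Numerator = 0.119 − 0.5476 = -0.4286; denominator = 1 − 0.5476 = 0.4524
φ_{22} = -0.4286 / 0.4524 = -0.947

-0.947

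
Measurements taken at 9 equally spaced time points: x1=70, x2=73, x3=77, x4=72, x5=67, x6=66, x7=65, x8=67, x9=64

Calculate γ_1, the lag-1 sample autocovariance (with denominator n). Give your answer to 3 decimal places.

10.000

Mean x̄ = (70 + 73 + 77 + 72 + 67 + 66 + 65 + 67 + 64)/9 = 69.0000
Σ_{t=1}^{8}(x_t−x̄)(x_{t+1}−x̄) = 90.0000
γ_1 = 90.0000 / 9 = 10.000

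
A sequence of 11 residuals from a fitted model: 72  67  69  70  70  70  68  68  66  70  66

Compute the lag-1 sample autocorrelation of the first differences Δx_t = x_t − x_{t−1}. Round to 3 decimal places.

First differences Δx: -5, 2, 1, 0, 0, -2, 0, -2, 4, -4
Mean of differences = -0.6000
Numerator Σ(Δx_t−Δx̄)(Δx_{t+1}−Δx̄) = -30.5600
Denominator Σ(Δx_t−Δx̄)² = 66.4000
r_1(Δx) = -30.5600 / 66.4000 = -0.460

-0.460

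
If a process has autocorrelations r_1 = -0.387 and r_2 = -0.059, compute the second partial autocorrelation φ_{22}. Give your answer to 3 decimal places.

φ_{22} = (r_2 − r_1²) / (1 − r_1²)
r_1² = (-0.387)² = 0.149769
Numerator = -0.059 − 0.1498 = -0.2088; denominator = 1 − 0.1498 = 0.8502
φ_{22} = -0.2088 / 0.8502 = -0.246

-0.246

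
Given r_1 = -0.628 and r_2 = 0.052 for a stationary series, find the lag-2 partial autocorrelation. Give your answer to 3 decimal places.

-0.565

φ_{22} = (r_2 − r_1²) / (1 − r_1²)
r_1² = (-0.628)² = 0.394384
Numerator = 0.052 − 0.3944 = -0.3424; denominator = 1 − 0.3944 = 0.6056
φ_{22} = -0.3424 / 0.6056 = -0.565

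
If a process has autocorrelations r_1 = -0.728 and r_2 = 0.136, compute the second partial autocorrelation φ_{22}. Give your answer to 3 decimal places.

-0.838

φ_{22} = (r_2 − r_1²) / (1 − r_1²)
r_1² = (-0.728)² = 0.529984
Numerator = 0.136 − 0.5300 = -0.3940; denominator = 1 − 0.5300 = 0.4700
φ_{22} = -0.3940 / 0.4700 = -0.838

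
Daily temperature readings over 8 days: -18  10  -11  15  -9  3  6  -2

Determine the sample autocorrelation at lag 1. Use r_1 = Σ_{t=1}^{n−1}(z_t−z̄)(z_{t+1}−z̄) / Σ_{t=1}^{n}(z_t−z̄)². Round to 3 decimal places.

Mean z̄ = (-18 + 10 − 11 + 15 − 9 + 3 + 6 − 2)/8 = -0.7500
Deviations from mean: -17.2500, 10.7500, -10.2500, 15.7500, -8.2500, 3.7500, 6.7500, -1.2500
Numerator Σ_{t=1}^{7}(z_t−z̄)(z_{t+1}−z̄) = -601.0625
Denominator Σ(z_t−z̄)² = 895.5000
r_1 = -601.0625 / 895.5000 = -0.671

-0.671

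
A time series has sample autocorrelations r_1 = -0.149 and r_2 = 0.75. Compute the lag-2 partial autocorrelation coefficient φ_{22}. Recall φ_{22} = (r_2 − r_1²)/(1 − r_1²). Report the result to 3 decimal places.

0.744

φ_{22} = (r_2 − r_1²) / (1 − r_1²)
r_1² = (-0.149)² = 0.022201
Numerator = 0.75 − 0.0222 = 0.7278; denominator = 1 − 0.0222 = 0.9778
φ_{22} = 0.7278 / 0.9778 = 0.744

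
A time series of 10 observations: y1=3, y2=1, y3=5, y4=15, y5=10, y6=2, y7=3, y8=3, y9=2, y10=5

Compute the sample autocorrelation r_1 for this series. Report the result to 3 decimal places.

Mean ȳ = (3 + 1 + 5 + 15 + 10 + 2 + 3 + 3 + 2 + 5)/10 = 4.9000
Numerator Σ_{t=1}^{9}(y_t−ȳ)(y_{t+1}−ȳ) = 59.0900
Denominator Σ(y_t−ȳ)² = 170.9000
r_1 = 59.0900 / 170.9000 = 0.346

0.346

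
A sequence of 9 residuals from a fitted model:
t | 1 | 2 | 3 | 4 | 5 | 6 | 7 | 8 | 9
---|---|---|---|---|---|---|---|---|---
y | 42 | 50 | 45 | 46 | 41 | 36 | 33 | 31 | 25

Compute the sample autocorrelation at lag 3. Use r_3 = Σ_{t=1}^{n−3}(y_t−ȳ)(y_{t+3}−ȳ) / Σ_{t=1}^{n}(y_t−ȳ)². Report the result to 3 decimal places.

0.019

Mean ȳ = (42 + 50 + 45 + 46 + 41 + 36 + 33 + 31 + 25)/9 = 38.7778
Σ(y_t−ȳ)(y_{t+3}−ȳ) = (23.2716) + (24.9383) + (-17.2840) + (-41.7284) + (-17.2840) + (38.2716) = 10.1852
Denominator Σ(y_t−ȳ)² = 523.5556
r_3 = 10.1852 / 523.5556 = 0.019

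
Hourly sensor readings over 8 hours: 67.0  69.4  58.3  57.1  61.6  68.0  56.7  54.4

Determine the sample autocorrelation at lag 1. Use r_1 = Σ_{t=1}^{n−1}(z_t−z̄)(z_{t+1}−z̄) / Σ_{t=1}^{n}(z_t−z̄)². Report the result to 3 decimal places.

0.148

Mean z̄ = (67.0 + 69.4 + 58.3 + 57.1 + 61.6 + 68.0 + 56.7 + 54.4)/8 = 61.5625
Deviations from mean: 5.4375, 7.8375, -3.2625, -4.4625, 0.0375, 6.4375, -4.8625, -7.1625
Numerator Σ_{t=1}^{7}(z_t−z̄)(z_{t+1}−z̄) = 35.2048
Denominator Σ(z_t−z̄)² = 237.9388
r_1 = 35.2048 / 237.9388 = 0.148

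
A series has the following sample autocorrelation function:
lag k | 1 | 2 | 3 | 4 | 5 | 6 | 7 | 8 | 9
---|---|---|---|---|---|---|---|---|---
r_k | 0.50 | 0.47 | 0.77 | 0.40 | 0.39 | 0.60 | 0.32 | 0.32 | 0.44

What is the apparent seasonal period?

3

The largest autocorrelation is r_3 = 0.77, with a weaker echo at lag 6 (0.60); the remaining lags stay at or below 0.50. The elevated value at lag 1 (0.50), dropping to 0.47 at lag 2, reflects decaying short-term dependence rather than seasonality.
The dominant spike at lag 3 indicates a seasonal period of 3.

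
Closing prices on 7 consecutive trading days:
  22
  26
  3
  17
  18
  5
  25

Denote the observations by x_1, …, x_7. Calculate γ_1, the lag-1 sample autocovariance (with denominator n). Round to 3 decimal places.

Mean x̄ = (22 + 26 + 3 + 17 + 18 + 5 + 25)/7 = 16.5714
Σ_{t=1}^{6}(x_t−x̄)(x_{t+1}−x̄) = -196.0408
γ_1 = -196.0408 / 7 = -28.006

-28.006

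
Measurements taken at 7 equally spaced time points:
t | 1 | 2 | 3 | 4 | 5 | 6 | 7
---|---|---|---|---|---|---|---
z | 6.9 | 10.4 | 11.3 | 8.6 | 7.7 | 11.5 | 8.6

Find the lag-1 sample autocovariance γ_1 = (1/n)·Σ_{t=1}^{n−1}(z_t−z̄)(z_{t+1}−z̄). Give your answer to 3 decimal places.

Mean z̄ = (6.9 + 10.4 + 11.3 + 8.6 + 7.7 + 11.5 + 8.6)/7 = 9.2857
Σ_{t=1}^{6}(z_t−z̄)(z_{t+1}−z̄) = -5.7373
γ_1 = -5.7373 / 7 = -0.820

-0.820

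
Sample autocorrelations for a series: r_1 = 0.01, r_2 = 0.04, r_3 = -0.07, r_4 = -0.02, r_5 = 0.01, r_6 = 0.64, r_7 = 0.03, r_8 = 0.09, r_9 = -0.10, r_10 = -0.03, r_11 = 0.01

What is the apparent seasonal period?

6

The largest autocorrelation is r_6 = 0.64; the remaining lags stay at or below 0.09.
The dominant spike at lag 6 indicates a seasonal period of 6.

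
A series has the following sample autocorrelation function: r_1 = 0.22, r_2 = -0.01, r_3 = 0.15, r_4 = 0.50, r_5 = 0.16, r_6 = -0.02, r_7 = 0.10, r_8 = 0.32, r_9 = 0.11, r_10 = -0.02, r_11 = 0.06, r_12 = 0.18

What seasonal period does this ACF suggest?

4

The largest autocorrelation is r_4 = 0.50, with a weaker echo at lag 8 (0.32); the remaining lags stay at or below 0.22.
The dominant spike at lag 4 indicates a seasonal period of 4.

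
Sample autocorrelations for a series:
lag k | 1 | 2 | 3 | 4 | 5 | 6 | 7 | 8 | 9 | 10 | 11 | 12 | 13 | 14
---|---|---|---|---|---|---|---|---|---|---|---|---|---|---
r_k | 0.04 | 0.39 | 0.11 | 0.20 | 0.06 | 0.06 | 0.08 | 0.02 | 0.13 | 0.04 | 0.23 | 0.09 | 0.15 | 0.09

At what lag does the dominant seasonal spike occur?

2

The largest autocorrelation is r_2 = 0.39; the remaining lags stay at or below 0.23.
The dominant spike at lag 2 indicates a seasonal period of 2.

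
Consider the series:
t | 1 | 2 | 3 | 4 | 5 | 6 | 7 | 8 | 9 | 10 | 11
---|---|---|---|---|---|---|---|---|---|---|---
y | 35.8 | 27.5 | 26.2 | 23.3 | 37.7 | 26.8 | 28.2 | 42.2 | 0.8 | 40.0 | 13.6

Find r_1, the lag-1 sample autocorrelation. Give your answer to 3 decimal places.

-0.635

Mean ȳ = (35.8 + 27.5 + 26.2 + 23.3 + 37.7 + 26.8 + 28.2 + 42.2 + 0.8 + 40.0 + 13.6)/11 = 27.4636
Numerator Σ_{t=1}^{10}(y_t−ȳ)(y_{t+1}−ȳ) = -934.5222
Denominator Σ(y_t−ȳ)² = 1471.6655
r_1 = -934.5222 / 1471.6655 = -0.635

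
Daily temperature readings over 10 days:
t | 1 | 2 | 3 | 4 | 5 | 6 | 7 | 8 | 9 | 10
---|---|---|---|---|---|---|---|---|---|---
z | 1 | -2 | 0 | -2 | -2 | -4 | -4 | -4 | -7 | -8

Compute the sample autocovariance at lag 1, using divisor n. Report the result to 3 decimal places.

Mean z̄ = (1 − 2 + 0 − 2 − 2 − 4 − 4 − 4 − 7 − 8)/10 = -3.2000
Σ_{t=1}^{9}(z_t−z̄)(z_{t+1}−z̄) = 35.7600
γ_1 = 35.7600 / 10 = 3.576

3.576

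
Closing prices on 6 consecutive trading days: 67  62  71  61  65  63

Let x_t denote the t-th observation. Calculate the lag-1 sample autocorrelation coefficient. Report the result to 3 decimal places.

-0.700

Mean x̄ = (67 + 62 + 71 + 61 + 65 + 63)/6 = 64.8333
Deviations from mean: 2.1667, -2.8333, 6.1667, -3.8333, 0.1667, -1.8333
Σ(x_t−x̄)(x_{t+1}−x̄) = (-6.1389) + (-17.4722) + (-23.6389) + (-0.6389) + (-0.3056) = -48.1944
Denominator Σ(x_t−x̄)² = 68.8333
r_1 = -48.1944 / 68.8333 = -0.700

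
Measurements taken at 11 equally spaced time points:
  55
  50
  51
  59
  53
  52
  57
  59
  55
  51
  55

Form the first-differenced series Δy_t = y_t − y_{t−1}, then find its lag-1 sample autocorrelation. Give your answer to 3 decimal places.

First differences Δy: -5, 1, 8, -6, -1, 5, 2, -4, -4, 4
Mean of differences = 0.0000
Numerator Σ(Δy_t−Δȳ)(Δy_{t+1}−Δȳ) = -42.0000
Denominator Σ(Δy_t−Δȳ)² = 204.0000
r_1(Δy) = -42.0000 / 204.0000 = -0.206

-0.206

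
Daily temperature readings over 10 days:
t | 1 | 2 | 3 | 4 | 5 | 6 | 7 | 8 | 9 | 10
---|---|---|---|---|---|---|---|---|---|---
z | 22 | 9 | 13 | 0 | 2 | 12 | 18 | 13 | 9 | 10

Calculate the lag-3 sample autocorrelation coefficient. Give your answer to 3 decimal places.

Mean z̄ = (22 + 9 + 13 + 0 + 2 + 12 + 18 + 13 + 9 + 10)/10 = 10.8000
Numerator Σ_{t=1}^{7}(z_t−z̄)(z_{t+3}−z̄) = -207.5200
Denominator Σ(z_t−z̄)² = 389.6000
r_3 = -207.5200 / 389.6000 = -0.533

-0.533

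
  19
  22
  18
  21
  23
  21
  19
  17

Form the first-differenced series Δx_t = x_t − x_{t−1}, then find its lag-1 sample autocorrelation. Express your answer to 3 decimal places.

First differences Δx: 3, -4, 3, 2, -2, -2, -2
Mean of differences = -0.2857
Numerator Σ(Δx_t−Δx̄)(Δx_{t+1}−Δx̄) = -14.9388
Denominator Σ(Δx_t−Δx̄)² = 49.4286
r_1(Δx) = -14.9388 / 49.4286 = -0.302

-0.302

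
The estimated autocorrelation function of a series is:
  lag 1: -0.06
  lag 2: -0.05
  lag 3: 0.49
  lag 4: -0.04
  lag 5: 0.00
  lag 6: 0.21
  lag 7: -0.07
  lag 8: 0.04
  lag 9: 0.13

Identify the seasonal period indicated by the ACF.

3

The largest autocorrelation is r_3 = 0.49, with a weaker echo at lag 6 (0.21); the remaining lags stay at or below 0.13.
The dominant spike at lag 3 indicates a seasonal period of 3.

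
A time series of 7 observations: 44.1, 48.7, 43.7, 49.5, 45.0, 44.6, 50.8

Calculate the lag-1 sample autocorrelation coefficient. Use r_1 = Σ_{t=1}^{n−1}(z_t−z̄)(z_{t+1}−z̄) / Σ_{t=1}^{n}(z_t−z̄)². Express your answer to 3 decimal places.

Mean z̄ = (44.1 + 48.7 + 43.7 + 49.5 + 45.0 + 44.6 + 50.8)/7 = 46.6286
Deviations from mean: -2.5286, 2.0714, -2.9286, 2.8714, -1.6286, -2.0286, 4.1714
Numerator Σ_{t=1}^{6}(z_t−z̄)(z_{t+1}−z̄) = -29.5480
Denominator Σ(z_t−z̄)² = 51.6743
r_1 = -29.5480 / 51.6743 = -0.572

-0.572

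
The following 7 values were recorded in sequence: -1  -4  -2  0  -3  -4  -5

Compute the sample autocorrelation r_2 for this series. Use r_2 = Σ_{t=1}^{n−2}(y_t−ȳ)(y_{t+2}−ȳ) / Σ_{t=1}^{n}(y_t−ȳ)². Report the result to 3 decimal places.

-0.273

Mean ȳ = (-1 − 4 − 2 + 0 − 3 − 4 − 5)/7 = -2.7143
Deviations from mean: 1.7143, -1.2857, 0.7143, 2.7143, -0.2857, -1.2857, -2.2857
Σ(y_t−ȳ)(y_{t+2}−ȳ) = (1.2245) + (-3.4898) + (-0.2041) + (-3.4898) + (0.6531) = -5.3061
Denominator Σ(y_t−ȳ)² = 19.4286
r_2 = -5.3061 / 19.4286 = -0.273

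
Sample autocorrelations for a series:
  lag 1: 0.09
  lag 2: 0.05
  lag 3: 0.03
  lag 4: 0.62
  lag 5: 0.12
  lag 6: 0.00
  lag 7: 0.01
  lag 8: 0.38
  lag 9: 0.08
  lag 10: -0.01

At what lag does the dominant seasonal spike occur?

The largest autocorrelation is r_4 = 0.62, with a weaker echo at lag 8 (0.38); the remaining lags stay at or below 0.12.
The dominant spike at lag 4 indicates a seasonal period of 4.

4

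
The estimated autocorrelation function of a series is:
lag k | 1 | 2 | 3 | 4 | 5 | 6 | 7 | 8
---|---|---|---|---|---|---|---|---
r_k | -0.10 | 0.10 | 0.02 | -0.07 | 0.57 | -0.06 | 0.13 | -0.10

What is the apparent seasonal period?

The largest autocorrelation is r_5 = 0.57; the remaining lags stay at or below 0.13.
The dominant spike at lag 5 indicates a seasonal period of 5.

5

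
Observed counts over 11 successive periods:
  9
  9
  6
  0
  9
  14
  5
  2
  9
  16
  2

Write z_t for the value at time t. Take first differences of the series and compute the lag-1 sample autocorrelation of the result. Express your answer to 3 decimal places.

-0.141

First differences Δz: 0, -3, -6, 9, 5, -9, -3, 7, 7, -14
Mean of differences = -0.7000
Numerator Σ(Δz_t−Δz̄)(Δz_{t+1}−Δz̄) = -74.5900
Denominator Σ(Δz_t−Δz̄)² = 530.1000
r_1(Δz) = -74.5900 / 530.1000 = -0.141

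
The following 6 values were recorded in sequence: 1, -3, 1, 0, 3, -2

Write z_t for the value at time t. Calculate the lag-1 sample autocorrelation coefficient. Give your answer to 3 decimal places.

-0.500

Mean z̄ = (1 − 3 + 1 + 0 + 3 − 2)/6 = 0.0000
Deviations from mean: 1.0000, -3.0000, 1.0000, 0.0000, 3.0000, -2.0000
Σ(z_t−z̄)(z_{t+1}−z̄) = (-3.0000) + (-3.0000) + (0.0000) + (0.0000) + (-6.0000) = -12.0000
Denominator Σ(z_t−z̄)² = 24.0000
r_1 = -12.0000 / 24.0000 = -0.500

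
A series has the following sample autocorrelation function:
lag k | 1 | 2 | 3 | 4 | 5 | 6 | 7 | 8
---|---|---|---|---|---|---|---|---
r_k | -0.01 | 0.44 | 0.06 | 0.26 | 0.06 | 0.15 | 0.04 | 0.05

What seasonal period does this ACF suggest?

2

The largest autocorrelation is r_2 = 0.44, with weaker echoes at lags 4 (0.26) and 6 (0.15); the remaining lags stay at or below 0.06.
The dominant spike at lag 2 indicates a seasonal period of 2.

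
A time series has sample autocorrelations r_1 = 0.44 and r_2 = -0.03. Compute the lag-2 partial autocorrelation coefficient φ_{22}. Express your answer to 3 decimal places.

-0.277

φ_{22} = (r_2 − r_1²) / (1 − r_1²)
r_1² = (0.44)² = 0.1936
Numerator = -0.03 − 0.1936 = -0.2236; denominator = 1 − 0.1936 = 0.8064
φ_{22} = -0.2236 / 0.8064 = -0.277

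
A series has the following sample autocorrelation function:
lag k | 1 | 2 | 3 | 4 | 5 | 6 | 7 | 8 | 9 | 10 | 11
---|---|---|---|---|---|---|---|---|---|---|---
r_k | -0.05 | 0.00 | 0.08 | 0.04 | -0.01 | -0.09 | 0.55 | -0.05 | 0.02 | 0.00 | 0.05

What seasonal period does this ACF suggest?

The largest autocorrelation is r_7 = 0.55; the remaining lags stay at or below 0.08.
The dominant spike at lag 7 indicates a seasonal period of 7.

7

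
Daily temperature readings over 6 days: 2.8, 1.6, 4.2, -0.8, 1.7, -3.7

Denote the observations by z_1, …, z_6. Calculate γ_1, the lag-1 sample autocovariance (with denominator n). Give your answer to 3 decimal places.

-1.204

Mean z̄ = (2.8 + 1.6 + 4.2 − 0.8 + 1.7 − 3.7)/6 = 0.9667
Deviations: 1.8333, 0.6333, 3.2333, -1.7667, 0.7333, -4.6667
Σ_{t=1}^{5}(z_t−z̄)(z_{t+1}−z̄) = -7.2211
γ_1 = -7.2211 / 6 = -1.204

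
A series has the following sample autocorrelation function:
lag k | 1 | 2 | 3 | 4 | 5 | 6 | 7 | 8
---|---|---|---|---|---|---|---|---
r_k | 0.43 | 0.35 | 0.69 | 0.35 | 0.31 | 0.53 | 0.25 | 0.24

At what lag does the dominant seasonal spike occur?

The largest autocorrelation is r_3 = 0.69, with a weaker echo at lag 6 (0.53); the remaining lags stay at or below 0.43. The elevated value at lag 1 (0.43), dropping to 0.35 at lag 2, reflects decaying short-term dependence rather than seasonality.
The dominant spike at lag 3 indicates a seasonal period of 3.

3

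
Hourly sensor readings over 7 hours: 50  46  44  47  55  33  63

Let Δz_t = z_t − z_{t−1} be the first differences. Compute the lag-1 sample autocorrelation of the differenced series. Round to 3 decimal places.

-0.543

First differences Δz: -4, -2, 3, 8, -22, 30
Mean of differences = 2.1667
Numerator Σ(Δz_t−Δz̄)(Δz_{t+1}−Δz̄) = -786.5278
Denominator Σ(Δz_t−Δz̄)² = 1448.8333
r_1(Δz) = -786.5278 / 1448.8333 = -0.543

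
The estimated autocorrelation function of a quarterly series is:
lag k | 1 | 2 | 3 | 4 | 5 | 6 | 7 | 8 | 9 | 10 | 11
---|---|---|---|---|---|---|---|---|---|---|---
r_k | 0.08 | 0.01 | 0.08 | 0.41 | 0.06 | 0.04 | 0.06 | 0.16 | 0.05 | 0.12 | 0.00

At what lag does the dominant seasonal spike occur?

4

The largest autocorrelation is r_4 = 0.41, with a weaker echo at lag 8 (0.16); the remaining lags stay at or below 0.12.
The dominant spike at lag 4 indicates a seasonal period of 4.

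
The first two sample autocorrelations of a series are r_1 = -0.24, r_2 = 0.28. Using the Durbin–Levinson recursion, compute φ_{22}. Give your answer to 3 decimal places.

φ_{22} = (r_2 − r_1²) / (1 − r_1²)
r_1² = (-0.24)² = 0.0576
Numerator = 0.28 − 0.0576 = 0.2224; denominator = 1 − 0.0576 = 0.9424
φ_{22} = 0.2224 / 0.9424 = 0.236

0.236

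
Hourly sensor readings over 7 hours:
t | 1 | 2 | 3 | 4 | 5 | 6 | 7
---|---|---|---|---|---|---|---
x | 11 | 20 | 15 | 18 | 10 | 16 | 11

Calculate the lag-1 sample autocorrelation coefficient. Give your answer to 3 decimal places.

Mean x̄ = (11 + 20 + 15 + 18 + 10 + 16 + 11)/7 = 14.4286
Numerator Σ_{t=1}^{6}(x_t−x̄)(x_{t+1}−x̄) = -42.0408
Denominator Σ(x_t−x̄)² = 89.7143
r_1 = -42.0408 / 89.7143 = -0.469

-0.469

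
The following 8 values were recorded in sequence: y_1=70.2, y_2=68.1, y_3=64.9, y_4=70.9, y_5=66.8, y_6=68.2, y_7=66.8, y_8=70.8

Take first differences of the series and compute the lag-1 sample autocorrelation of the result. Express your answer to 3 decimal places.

First differences Δy: -2.1, -3.2, 6.0, -4.1, 1.4, -1.4, 4.0
Mean of differences = 0.0857
Numerator Σ(Δy_t−Δȳ)(Δy_{t+1}−Δȳ) = -50.2759
Denominator Σ(Δy_t−Δȳ)² = 87.3286
r_1(Δy) = -50.2759 / 87.3286 = -0.576

-0.576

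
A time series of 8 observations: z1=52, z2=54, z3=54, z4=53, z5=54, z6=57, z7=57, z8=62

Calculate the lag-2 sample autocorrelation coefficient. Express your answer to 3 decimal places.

0.201

Mean z̄ = (52 + 54 + 54 + 53 + 54 + 57 + 57 + 62)/8 = 55.3750
Deviations from mean: -3.3750, -1.3750, -1.3750, -2.3750, -1.3750, 1.6250, 1.6250, 6.6250
Σ(z_t−z̄)(z_{t+2}−z̄) = (4.6406) + (3.2656) + (1.8906) + (-3.8594) + (-2.2344) + (10.7656) = 14.4688
Denominator Σ(z_t−z̄)² = 71.8750
r_2 = 14.4688 / 71.8750 = 0.201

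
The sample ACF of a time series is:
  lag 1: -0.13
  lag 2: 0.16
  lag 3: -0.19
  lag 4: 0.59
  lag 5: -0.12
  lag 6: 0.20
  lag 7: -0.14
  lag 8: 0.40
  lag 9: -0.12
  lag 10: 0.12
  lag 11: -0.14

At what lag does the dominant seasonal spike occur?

4

The largest autocorrelation is r_4 = 0.59, with a weaker echo at lag 8 (0.40); the remaining lags stay at or below 0.20.
The dominant spike at lag 4 indicates a seasonal period of 4.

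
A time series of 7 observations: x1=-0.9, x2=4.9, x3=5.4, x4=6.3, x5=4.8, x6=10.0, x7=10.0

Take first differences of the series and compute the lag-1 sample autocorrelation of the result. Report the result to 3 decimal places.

First differences Δx: 5.8, 0.5, 0.9, -1.5, 5.2, 0.0
Mean of differences = 1.8167
Numerator Σ(Δx_t−Δx̄)(Δx_{t+1}−Δx̄) = -18.3653
Denominator Σ(Δx_t−Δx̄)² = 44.1883
r_1(Δx) = -18.3653 / 44.1883 = -0.416

-0.416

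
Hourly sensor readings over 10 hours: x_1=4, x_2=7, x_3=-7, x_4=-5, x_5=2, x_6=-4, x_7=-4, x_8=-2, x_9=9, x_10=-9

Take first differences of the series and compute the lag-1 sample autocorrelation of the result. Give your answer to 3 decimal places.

-0.377

First differences Δx: 3, -14, 2, 7, -6, 0, 2, 11, -18
Mean of differences = -1.4444
Numerator Σ(Δx_t−Δx̄)(Δx_{t+1}−Δx̄) = -273.1975
Denominator Σ(Δx_t−Δx̄)² = 724.2222
r_1(Δx) = -273.1975 / 724.2222 = -0.377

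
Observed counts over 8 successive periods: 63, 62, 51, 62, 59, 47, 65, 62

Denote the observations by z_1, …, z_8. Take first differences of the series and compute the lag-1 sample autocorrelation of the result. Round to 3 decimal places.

-0.517

First differences Δz: -1, -11, 11, -3, -12, 18, -3
Mean of differences = -0.1429
Numerator Σ(Δz_t−Δz̄)(Δz_{t+1}−Δz̄) = -376.5918
Denominator Σ(Δz_t−Δz̄)² = 728.8571
r_1(Δz) = -376.5918 / 728.8571 = -0.517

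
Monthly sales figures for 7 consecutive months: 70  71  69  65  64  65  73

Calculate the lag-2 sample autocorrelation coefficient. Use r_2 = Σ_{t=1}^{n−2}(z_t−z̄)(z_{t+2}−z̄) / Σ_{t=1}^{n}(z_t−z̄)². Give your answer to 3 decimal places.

-0.291

Mean z̄ = (70 + 71 + 69 + 65 + 64 + 65 + 73)/7 = 68.1429
Deviations from mean: 1.8571, 2.8571, 0.8571, -3.1429, -4.1429, -3.1429, 4.8571
Σ(z_t−z̄)(z_{t+2}−z̄) = (1.5918) + (-8.9796) + (-3.5510) + (9.8776) + (-20.1224) = -21.1837
Denominator Σ(z_t−z̄)² = 72.8571
r_2 = -21.1837 / 72.8571 = -0.291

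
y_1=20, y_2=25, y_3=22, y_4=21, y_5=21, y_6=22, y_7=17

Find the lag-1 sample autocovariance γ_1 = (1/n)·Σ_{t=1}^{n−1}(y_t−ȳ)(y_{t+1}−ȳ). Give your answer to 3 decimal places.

Mean ȳ = (20 + 25 + 22 + 21 + 21 + 22 + 17)/7 = 21.1429
Deviations: -1.1429, 3.8571, 0.8571, -0.1429, -0.1429, 0.8571, -4.1429
Σ_{t=1}^{6}(y_t−ȳ)(y_{t+1}−ȳ) = -4.8776
γ_1 = -4.8776 / 7 = -0.697

-0.697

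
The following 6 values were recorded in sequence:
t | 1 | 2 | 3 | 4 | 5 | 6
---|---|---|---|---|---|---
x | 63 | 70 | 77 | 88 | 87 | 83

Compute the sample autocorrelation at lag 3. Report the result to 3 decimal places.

-0.458

Mean x̄ = (63 + 70 + 77 + 88 + 87 + 83)/6 = 78.0000
Deviations from mean: -15.0000, -8.0000, -1.0000, 10.0000, 9.0000, 5.0000
Σ(x_t−x̄)(x_{t+3}−x̄) = (-150.0000) + (-72.0000) + (-5.0000) = -227.0000
Denominator Σ(x_t−x̄)² = 496.0000
r_3 = -227.0000 / 496.0000 = -0.458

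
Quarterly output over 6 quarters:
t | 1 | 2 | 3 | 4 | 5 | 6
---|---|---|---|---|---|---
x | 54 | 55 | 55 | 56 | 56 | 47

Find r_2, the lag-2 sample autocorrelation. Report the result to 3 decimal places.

Mean x̄ = (54 + 55 + 55 + 56 + 56 + 47)/6 = 53.8333
Deviations from mean: 0.1667, 1.1667, 1.1667, 2.1667, 2.1667, -6.8333
Σ(x_t−x̄)(x_{t+2}−x̄) = (0.1944) + (2.5278) + (2.5278) + (-14.8056) = -9.5556
Denominator Σ(x_t−x̄)² = 58.8333
r_2 = -9.5556 / 58.8333 = -0.162

-0.162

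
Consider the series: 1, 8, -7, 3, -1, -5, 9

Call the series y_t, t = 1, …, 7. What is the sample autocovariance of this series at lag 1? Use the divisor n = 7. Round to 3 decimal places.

-15.860

Mean ȳ = (1 + 8 − 7 + 3 − 1 − 5 + 9)/7 = 1.1429
Deviations: -0.1429, 6.8571, -8.1429, 1.8571, -2.1429, -6.1429, 7.8571
Σ_{t=1}^{6}(y_t−ȳ)(y_{t+1}−ȳ) = -111.0204
γ_1 = -111.0204 / 7 = -15.860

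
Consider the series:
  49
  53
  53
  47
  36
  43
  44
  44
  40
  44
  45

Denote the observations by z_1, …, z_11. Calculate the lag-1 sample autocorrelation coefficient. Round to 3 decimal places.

0.481

Mean z̄ = (49 + 53 + 53 + 47 + 36 + 43 + 44 + 44 + 40 + 44 + 45)/11 = 45.2727
Numerator Σ_{t=1}^{10}(z_t−z̄)(z_{t+1}−z̄) = 125.1983
Denominator Σ(z_t−z̄)² = 260.1818
r_1 = 125.1983 / 260.1818 = 0.481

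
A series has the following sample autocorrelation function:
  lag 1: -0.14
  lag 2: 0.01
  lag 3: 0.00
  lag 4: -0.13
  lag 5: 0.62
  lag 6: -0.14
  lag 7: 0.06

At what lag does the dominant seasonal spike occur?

5

The largest autocorrelation is r_5 = 0.62; the remaining lags stay at or below 0.06.
The dominant spike at lag 5 indicates a seasonal period of 5.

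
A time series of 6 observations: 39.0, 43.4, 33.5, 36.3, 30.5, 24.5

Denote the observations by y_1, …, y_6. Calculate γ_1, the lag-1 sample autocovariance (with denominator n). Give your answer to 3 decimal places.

10.326

Mean ȳ = (39.0 + 43.4 + 33.5 + 36.3 + 30.5 + 24.5)/6 = 34.5333
Deviations: 4.4667, 8.8667, -1.0333, 1.7667, -4.0333, -10.0333
Σ_{t=1}^{5}(y_t−ȳ)(y_{t+1}−ȳ) = 61.9589
γ_1 = 61.9589 / 6 = 10.326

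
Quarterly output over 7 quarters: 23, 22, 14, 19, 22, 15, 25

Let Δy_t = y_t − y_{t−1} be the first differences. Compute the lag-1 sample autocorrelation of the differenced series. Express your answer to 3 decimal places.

First differences Δy: -1, -8, 5, 3, -7, 10
Mean of differences = 0.3333
Numerator Σ(Δy_t−Δȳ)(Δy_{t+1}−Δȳ) = -105.7778
Denominator Σ(Δy_t−Δȳ)² = 247.3333
r_1(Δy) = -105.7778 / 247.3333 = -0.428

-0.428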